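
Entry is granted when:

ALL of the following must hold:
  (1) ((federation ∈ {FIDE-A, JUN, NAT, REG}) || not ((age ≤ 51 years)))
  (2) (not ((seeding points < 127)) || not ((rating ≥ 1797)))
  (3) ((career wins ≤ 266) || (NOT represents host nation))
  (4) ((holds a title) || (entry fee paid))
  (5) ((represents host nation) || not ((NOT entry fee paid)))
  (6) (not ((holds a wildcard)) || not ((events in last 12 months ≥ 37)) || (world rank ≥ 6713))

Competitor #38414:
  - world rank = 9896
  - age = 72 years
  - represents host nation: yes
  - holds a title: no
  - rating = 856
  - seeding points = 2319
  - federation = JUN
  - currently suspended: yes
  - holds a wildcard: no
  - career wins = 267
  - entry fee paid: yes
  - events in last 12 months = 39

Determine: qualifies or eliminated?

Eliminated

Atomic conditions:
  federation ∈ {FIDE-A, JUN, NAT, REG}: JUN is in the set → true
  age ≤ 51 years: 72 ≤ 51 is false
  seeding points < 127: 2319 < 127 is false
  rating ≥ 1797: 856 ≥ 1797 is false
  career wins ≤ 266: 267 ≤ 266 is false
  NOT represents host nation: yes → false
  holds a title: no → false
  entry fee paid: yes → true
  represents host nation: yes → true
  NOT entry fee paid: yes → false
  holds a wildcard: no → false
  events in last 12 months ≥ 37: 39 ≥ 37 is true
  world rank ≥ 6713: 9896 ≥ 6713 is true
Combine:
[1.2] NOT false = true
[1] true OR true = true
[2.1] NOT false = true
[2.2] NOT false = true
[2] true OR true = true
[3] false OR false = false
[4] false OR true = true
[5.2] NOT false = true
[5] true OR true = true
[6.1] NOT false = true
[6.2] NOT true = false
[6] true OR false OR true = true
[root] true AND true AND false AND true AND true AND true = false
Overall: false → eliminated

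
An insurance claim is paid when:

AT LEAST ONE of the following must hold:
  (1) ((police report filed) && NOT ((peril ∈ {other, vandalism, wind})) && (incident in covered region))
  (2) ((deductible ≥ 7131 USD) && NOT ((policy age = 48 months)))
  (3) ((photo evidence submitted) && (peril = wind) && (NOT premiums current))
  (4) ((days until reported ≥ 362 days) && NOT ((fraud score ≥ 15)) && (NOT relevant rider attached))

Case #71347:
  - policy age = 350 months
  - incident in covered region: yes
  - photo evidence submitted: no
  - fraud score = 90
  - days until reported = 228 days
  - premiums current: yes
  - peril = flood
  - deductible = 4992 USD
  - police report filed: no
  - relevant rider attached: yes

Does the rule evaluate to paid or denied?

Atomic conditions:
  police report filed: no → false
  peril ∈ {other, vandalism, wind}: flood is not in the set → false
  incident in covered region: yes → true
  deductible ≥ 7131 USD: 4992 ≥ 7131 is false
  policy age = 48 months: 350 == 48 is false
  photo evidence submitted: no → false
  peril = wind: flood == wind is false
  NOT premiums current: yes → false
  days until reported ≥ 362 days: 228 ≥ 362 is false
  fraud score ≥ 15: 90 ≥ 15 is true
  NOT relevant rider attached: yes → false
Combine:
[1.2] NOT false = true
[1] false AND true AND true = false
[2.2] NOT false = true
[2] false AND true = false
[3] false AND false AND false = false
[4.2] NOT true = false
[4] false AND false AND false = false
[root] false OR false OR false OR false = false
Overall: false → denied

Denied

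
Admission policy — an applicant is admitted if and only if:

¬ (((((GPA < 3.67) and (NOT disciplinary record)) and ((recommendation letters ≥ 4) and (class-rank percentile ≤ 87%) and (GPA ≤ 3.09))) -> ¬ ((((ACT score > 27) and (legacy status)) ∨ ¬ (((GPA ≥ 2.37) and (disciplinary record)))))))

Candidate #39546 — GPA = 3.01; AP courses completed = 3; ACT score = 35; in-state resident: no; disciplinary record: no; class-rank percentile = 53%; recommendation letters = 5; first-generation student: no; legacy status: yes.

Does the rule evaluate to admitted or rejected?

Atomic conditions:
  GPA < 3.67: 3.01 < 3.67 is true
  NOT disciplinary record: no → true
  recommendation letters ≥ 4: 5 ≥ 4 is true
  class-rank percentile ≤ 87%: 53 ≤ 87 is true
  GPA ≤ 3.09: 3.01 ≤ 3.09 is true
  ACT score > 27: 35 > 27 is true
  legacy status: yes → true
  GPA ≥ 2.37: 3.01 ≥ 2.37 is true
  disciplinary record: no → false
Combine:
[1.1.1] true AND true = true
[1.1.2] true AND true AND true = true
[1.1] true AND true = true
[1.2.1.1] true AND true = true
[1.2.1.2.1] true AND false = false
[1.2.1.2] NOT false = true
[1.2.1] true OR true = true
[1.2] NOT true = false
[1] true → false = false
[root] NOT false = true
Overall: true → admitted

Admitted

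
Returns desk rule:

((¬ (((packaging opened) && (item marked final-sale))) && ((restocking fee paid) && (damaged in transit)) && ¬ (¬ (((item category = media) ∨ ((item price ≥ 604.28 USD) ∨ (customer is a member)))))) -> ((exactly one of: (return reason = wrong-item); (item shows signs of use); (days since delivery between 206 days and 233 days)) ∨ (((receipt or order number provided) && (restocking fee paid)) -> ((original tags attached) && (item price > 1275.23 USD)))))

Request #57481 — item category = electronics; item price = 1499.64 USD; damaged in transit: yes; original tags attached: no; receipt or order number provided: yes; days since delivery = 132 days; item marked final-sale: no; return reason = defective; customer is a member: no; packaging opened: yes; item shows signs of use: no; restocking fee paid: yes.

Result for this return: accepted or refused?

Atomic conditions:
  packaging opened: yes → true
  item marked final-sale: no → false
  restocking fee paid: yes → true
  damaged in transit: yes → true
  item category = media: electronics == media is false
  item price ≥ 604.28 USD: 1499.64 ≥ 604.28 is true
  customer is a member: no → false
  return reason = wrong-item: defective == wrong-item is false
  item shows signs of use: no → false
  days since delivery between 206 days and 233 days: 132 in [206, 233] is false
  receipt or order number provided: yes → true
  original tags attached: no → false
  item price > 1275.23 USD: 1499.64 > 1275.23 is true
Combine:
[1.1.1] true AND false = false
[1.1] NOT false = true
[1.2] true AND true = true
[1.3.1.1.2] true OR false = true
[1.3.1.1] false OR true = true
[1.3.1] NOT true = false
[1.3] NOT false = true
[1] true AND true AND true = true
[2.1] exactly-one(false, false, false) = false
[2.2.1] true AND true = true
[2.2.2] false AND true = false
[2.2] true → false = false
[2] false OR false = false
[root] true → false = false
Overall: false → refused

Refused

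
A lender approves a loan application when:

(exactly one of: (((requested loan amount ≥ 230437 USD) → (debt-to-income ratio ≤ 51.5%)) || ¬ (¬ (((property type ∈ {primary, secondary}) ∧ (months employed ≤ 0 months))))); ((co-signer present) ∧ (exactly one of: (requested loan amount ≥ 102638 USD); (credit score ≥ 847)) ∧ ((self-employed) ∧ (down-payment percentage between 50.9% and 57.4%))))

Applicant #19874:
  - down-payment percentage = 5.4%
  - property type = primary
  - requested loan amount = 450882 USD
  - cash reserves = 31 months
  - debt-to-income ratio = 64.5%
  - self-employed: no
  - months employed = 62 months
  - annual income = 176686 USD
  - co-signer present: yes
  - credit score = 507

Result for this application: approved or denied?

Atomic conditions:
  requested loan amount ≥ 230437 USD: 450882 ≥ 230437 is true
  debt-to-income ratio ≤ 51.5%: 64.5 ≤ 51.5 is false
  property type ∈ {primary, secondary}: primary is in the set → true
  months employed ≤ 0 months: 62 ≤ 0 is false
  co-signer present: yes → true
  requested loan amount ≥ 102638 USD: 450882 ≥ 102638 is true
  credit score ≥ 847: 507 ≥ 847 is false
  self-employed: no → false
  down-payment percentage between 50.9% and 57.4%: 5.4 in [50.9, 57.4] is false
Combine:
[1.1] true → false = false
[1.2.1.1] true AND false = false
[1.2.1] NOT false = true
[1.2] NOT true = false
[1] false OR false = false
[2.2] exactly-one(true, false) = true
[2.3] false AND false = false
[2] true AND true AND false = false
[root] exactly-one(false, false) = false
Overall: false → denied

Denied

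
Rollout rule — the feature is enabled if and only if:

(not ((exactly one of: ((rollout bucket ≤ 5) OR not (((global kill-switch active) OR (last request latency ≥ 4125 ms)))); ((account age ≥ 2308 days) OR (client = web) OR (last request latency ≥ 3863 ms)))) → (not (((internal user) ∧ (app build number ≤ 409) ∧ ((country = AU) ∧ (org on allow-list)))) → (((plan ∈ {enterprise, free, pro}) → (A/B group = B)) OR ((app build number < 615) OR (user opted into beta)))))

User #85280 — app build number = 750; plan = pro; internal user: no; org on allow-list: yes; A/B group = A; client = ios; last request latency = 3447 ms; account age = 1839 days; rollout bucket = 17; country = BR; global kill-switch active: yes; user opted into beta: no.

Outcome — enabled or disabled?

Atomic conditions:
  rollout bucket ≤ 5: 17 ≤ 5 is false
  global kill-switch active: yes → true
  last request latency ≥ 4125 ms: 3447 ≥ 4125 is false
  account age ≥ 2308 days: 1839 ≥ 2308 is false
  client = web: ios == web is false
  last request latency ≥ 3863 ms: 3447 ≥ 3863 is false
  internal user: no → false
  app build number ≤ 409: 750 ≤ 409 is false
  country = AU: BR == AU is false
  org on allow-list: yes → true
  plan ∈ {enterprise, free, pro}: pro is in the set → true
  A/B group = B: A == B is false
  app build number < 615: 750 < 615 is false
  user opted into beta: no → false
Combine:
[1.1.1.2.1] true OR false = true
[1.1.1.2] NOT true = false
[1.1.1] false OR false = false
[1.1.2] false OR false OR false = false
[1.1] exactly-one(false, false) = false
[1] NOT false = true
[2.1.1.3] false AND true = false
[2.1.1] false AND false AND false = false
[2.1] NOT false = true
[2.2.1] true → false = false
[2.2.2] false OR false = false
[2.2] false OR false = false
[2] true → false = false
[root] true → false = false
Overall: false → disabled

Disabled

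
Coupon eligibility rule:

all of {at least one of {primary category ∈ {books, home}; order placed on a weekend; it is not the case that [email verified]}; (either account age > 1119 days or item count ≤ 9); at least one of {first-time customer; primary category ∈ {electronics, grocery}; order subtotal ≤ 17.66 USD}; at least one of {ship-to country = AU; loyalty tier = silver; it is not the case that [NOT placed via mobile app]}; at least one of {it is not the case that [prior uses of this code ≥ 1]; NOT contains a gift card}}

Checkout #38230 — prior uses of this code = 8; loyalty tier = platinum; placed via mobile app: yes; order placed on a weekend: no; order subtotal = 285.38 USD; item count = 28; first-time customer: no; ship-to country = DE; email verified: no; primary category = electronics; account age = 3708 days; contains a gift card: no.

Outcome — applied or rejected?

Atomic conditions:
  primary category ∈ {books, home}: electronics is not in the set → false
  order placed on a weekend: no → false
  email verified: no → false
  account age > 1119 days: 3708 > 1119 is true
  item count ≤ 9: 28 ≤ 9 is false
  first-time customer: no → false
  primary category ∈ {electronics, grocery}: electronics is in the set → true
  order subtotal ≤ 17.66 USD: 285.38 ≤ 17.66 is false
  ship-to country = AU: DE == AU is false
  loyalty tier = silver: platinum == silver is false
  NOT placed via mobile app: yes → false
  prior uses of this code ≥ 1: 8 ≥ 1 is true
  NOT contains a gift card: no → true
Combine:
[1.3] NOT false = true
[1] false OR false OR true = true
[2] true OR false = true
[3] false OR true OR false = true
[4.3] NOT false = true
[4] false OR false OR true = true
[5.1] NOT true = false
[5] false OR true = true
[root] true AND true AND true AND true AND true = true
Overall: true → applied

Applied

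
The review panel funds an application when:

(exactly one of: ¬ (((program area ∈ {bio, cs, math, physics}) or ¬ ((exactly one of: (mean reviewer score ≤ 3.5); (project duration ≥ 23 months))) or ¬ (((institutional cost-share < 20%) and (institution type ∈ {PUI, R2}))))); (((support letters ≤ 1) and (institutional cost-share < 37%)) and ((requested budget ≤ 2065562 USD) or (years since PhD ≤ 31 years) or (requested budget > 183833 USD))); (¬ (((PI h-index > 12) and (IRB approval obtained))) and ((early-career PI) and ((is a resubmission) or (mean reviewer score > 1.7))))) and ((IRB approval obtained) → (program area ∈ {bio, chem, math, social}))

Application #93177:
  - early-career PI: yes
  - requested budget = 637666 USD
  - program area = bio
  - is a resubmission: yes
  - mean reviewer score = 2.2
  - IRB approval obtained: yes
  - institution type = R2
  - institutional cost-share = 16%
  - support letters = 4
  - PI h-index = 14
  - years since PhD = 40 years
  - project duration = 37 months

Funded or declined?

Declined

Atomic conditions:
  program area ∈ {bio, cs, math, physics}: bio is in the set → true
  mean reviewer score ≤ 3.5: 2.2 ≤ 3.5 is true
  project duration ≥ 23 months: 37 ≥ 23 is true
  institutional cost-share < 20%: 16 < 20 is true
  institution type ∈ {PUI, R2}: R2 is in the set → true
  support letters ≤ 1: 4 ≤ 1 is false
  institutional cost-share < 37%: 16 < 37 is true
  requested budget ≤ 2065562 USD: 637666 ≤ 2065562 is true
  years since PhD ≤ 31 years: 40 ≤ 31 is false
  requested budget > 183833 USD: 637666 > 183833 is true
  PI h-index > 12: 14 > 12 is true
  IRB approval obtained: yes → true
  early-career PI: yes → true
  is a resubmission: yes → true
  mean reviewer score > 1.7: 2.2 > 1.7 is true
  program area ∈ {bio, chem, math, social}: bio is in the set → true
Combine:
[1.1.1.2.1] exactly-one(true, true) = false
[1.1.1.2] NOT false = true
[1.1.1.3.1] true AND true = true
[1.1.1.3] NOT true = false
[1.1.1] true OR true OR false = true
[1.1] NOT true = false
[1.2.1] false AND true = false
[1.2.2] true OR false OR true = true
[1.2] false AND true = false
[1.3.1.1] true AND true = true
[1.3.1] NOT true = false
[1.3.2.2] true OR true = true
[1.3.2] true AND true = true
[1.3] false AND true = false
[1] exactly-one(false, false, false) = false
[2] true → true = true
[root] false AND true = false
Overall: false → declined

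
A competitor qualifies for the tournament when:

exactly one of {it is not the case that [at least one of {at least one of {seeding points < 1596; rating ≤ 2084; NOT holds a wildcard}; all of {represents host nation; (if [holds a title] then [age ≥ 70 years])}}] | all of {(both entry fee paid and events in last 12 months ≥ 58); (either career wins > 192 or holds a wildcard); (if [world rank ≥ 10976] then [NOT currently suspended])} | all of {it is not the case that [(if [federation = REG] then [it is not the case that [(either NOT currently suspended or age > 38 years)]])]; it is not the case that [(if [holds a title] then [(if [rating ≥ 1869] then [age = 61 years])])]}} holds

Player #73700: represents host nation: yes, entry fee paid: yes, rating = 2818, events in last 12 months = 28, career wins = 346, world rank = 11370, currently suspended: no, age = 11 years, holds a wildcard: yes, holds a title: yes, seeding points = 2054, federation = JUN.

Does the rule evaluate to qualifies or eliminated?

Qualifies

Atomic conditions:
  seeding points < 1596: 2054 < 1596 is false
  rating ≤ 2084: 2818 ≤ 2084 is false
  NOT holds a wildcard: yes → false
  represents host nation: yes → true
  holds a title: yes → true
  age ≥ 70 years: 11 ≥ 70 is false
  entry fee paid: yes → true
  events in last 12 months ≥ 58: 28 ≥ 58 is false
  career wins > 192: 346 > 192 is true
  holds a wildcard: yes → true
  world rank ≥ 10976: 11370 ≥ 10976 is true
  NOT currently suspended: no → true
  federation = REG: JUN == REG is false
  age > 38 years: 11 > 38 is false
  rating ≥ 1869: 2818 ≥ 1869 is true
  age = 61 years: 11 == 61 is false
Combine:
[1.1.1] false OR false OR false = false
[1.1.2.2] true → false = false
[1.1.2] true AND false = false
[1.1] false OR false = false
[1] NOT false = true
[2.1] true AND false = false
[2.2] true OR true = true
[2.3] true → true = true
[2] false AND true AND true = false
[3.1.1.2.1] true OR false = true
[3.1.1.2] NOT true = false
[3.1.1] false → false (antecedent false ⇒ implication holds) = true
[3.1] NOT true = false
[3.2.1.2] true → false = false
[3.2.1] true → false = false
[3.2] NOT false = true
[3] false AND true = false
[root] exactly-one(true, false, false) = true
Overall: true → qualifies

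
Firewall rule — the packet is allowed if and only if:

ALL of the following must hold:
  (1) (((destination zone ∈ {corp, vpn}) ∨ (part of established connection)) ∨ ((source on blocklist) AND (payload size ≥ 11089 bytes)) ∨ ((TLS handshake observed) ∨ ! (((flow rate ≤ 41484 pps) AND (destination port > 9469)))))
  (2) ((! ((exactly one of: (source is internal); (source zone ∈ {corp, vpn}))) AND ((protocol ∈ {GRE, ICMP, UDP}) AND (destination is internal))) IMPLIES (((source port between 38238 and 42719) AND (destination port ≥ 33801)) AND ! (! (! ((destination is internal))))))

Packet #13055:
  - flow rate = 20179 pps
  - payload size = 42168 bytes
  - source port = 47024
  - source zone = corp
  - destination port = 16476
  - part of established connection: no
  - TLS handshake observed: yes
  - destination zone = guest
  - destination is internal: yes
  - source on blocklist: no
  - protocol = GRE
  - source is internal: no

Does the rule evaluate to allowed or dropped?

Allowed

Atomic conditions:
  destination zone ∈ {corp, vpn}: guest is not in the set → false
  part of established connection: no → false
  source on blocklist: no → false
  payload size ≥ 11089 bytes: 42168 ≥ 11089 is true
  TLS handshake observed: yes → true
  flow rate ≤ 41484 pps: 20179 ≤ 41484 is true
  destination port > 9469: 16476 > 9469 is true
  source is internal: no → false
  source zone ∈ {corp, vpn}: corp is in the set → true
  protocol ∈ {GRE, ICMP, UDP}: GRE is in the set → true
  destination is internal: yes → true
  source port between 38238 and 42719: 47024 in [38238, 42719] is false
  destination port ≥ 33801: 16476 ≥ 33801 is false
Combine:
[1.1] false OR false = false
[1.2] false AND true = false
[1.3.2.1] true AND true = true
[1.3.2] NOT true = false
[1.3] true OR false = true
[1] false OR false OR true = true
[2.1.1.1] exactly-one(false, true) = true
[2.1.1] NOT true = false
[2.1.2] true AND true = true
[2.1] false AND true = false
[2.2.1] false AND false = false
[2.2.2.1.1] NOT true = false
[2.2.2.1] NOT false = true
[2.2.2] NOT true = false
[2.2] false AND false = false
[2] false → false (antecedent false ⇒ implication holds) = true
[root] true AND true = true
Overall: true → allowed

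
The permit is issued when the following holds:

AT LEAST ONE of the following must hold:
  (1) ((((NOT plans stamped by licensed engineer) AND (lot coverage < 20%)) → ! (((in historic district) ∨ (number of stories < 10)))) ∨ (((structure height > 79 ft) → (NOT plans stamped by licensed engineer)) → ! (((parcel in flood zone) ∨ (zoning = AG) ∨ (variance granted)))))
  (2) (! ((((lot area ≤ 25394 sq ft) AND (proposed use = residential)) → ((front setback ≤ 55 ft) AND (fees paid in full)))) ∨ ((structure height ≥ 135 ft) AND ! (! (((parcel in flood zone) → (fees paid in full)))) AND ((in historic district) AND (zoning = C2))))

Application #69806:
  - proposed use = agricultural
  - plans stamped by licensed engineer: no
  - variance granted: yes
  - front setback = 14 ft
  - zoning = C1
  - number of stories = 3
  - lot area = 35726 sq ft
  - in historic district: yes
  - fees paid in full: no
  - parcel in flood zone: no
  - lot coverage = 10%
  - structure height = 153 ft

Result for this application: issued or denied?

Atomic conditions:
  NOT plans stamped by licensed engineer: no → true
  lot coverage < 20%: 10 < 20 is true
  in historic district: yes → true
  number of stories < 10: 3 < 10 is true
  structure height > 79 ft: 153 > 79 is true
  parcel in flood zone: no → false
  zoning = AG: C1 == AG is false
  variance granted: yes → true
  lot area ≤ 25394 sq ft: 35726 ≤ 25394 is false
  proposed use = residential: agricultural == residential is false
  front setback ≤ 55 ft: 14 ≤ 55 is true
  fees paid in full: no → false
  structure height ≥ 135 ft: 153 ≥ 135 is true
  zoning = C2: C1 == C2 is false
Combine:
[1.1.1] true AND true = true
[1.1.2.1] true OR true = true
[1.1.2] NOT true = false
[1.1] true → false = false
[1.2.1] true → true = true
[1.2.2.1] false OR false OR true = true
[1.2.2] NOT true = false
[1.2] true → false = false
[1] false OR false = false
[2.1.1.1] false AND false = false
[2.1.1.2] true AND false = false
[2.1.1] false → false (antecedent false ⇒ implication holds) = true
[2.1] NOT true = false
[2.2.2.1.1] false → false (antecedent false ⇒ implication holds) = true
[2.2.2.1] NOT true = false
[2.2.2] NOT false = true
[2.2.3] true AND false = false
[2.2] true AND true AND false = false
[2] false OR false = false
[root] false OR false = false
Overall: false → denied

Denied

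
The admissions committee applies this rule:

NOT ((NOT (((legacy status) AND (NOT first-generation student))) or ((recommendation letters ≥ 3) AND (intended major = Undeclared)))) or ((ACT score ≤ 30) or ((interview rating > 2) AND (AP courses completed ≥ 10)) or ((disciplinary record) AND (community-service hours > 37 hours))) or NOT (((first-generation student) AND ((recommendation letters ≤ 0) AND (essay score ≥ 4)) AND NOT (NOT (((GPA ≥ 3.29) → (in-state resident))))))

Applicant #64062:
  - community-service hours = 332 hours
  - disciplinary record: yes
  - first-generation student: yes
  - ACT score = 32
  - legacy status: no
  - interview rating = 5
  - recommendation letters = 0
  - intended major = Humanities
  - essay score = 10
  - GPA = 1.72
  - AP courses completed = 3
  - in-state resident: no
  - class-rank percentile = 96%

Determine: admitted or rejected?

Admitted

Atomic conditions:
  legacy status: no → false
  NOT first-generation student: yes → false
  recommendation letters ≥ 3: 0 ≥ 3 is false
  intended major = Undeclared: Humanities == Undeclared is false
  ACT score ≤ 30: 32 ≤ 30 is false
  interview rating > 2: 5 > 2 is true
  AP courses completed ≥ 10: 3 ≥ 10 is false
  disciplinary record: yes → true
  community-service hours > 37 hours: 332 > 37 is true
  first-generation student: yes → true
  recommendation letters ≤ 0: 0 ≤ 0 is true
  essay score ≥ 4: 10 ≥ 4 is true
  GPA ≥ 3.29: 1.72 ≥ 3.29 is false
  in-state resident: no → false
Combine:
[1.1.1.1] false AND false = false
[1.1.1] NOT false = true
[1.1.2] false AND false = false
[1.1] true OR false = true
[1] NOT true = false
[2.2] true AND false = false
[2.3] true AND true = true
[2] false OR false OR true = true
[3.1.2] true AND true = true
[3.1.3.1.1] false → false (antecedent false ⇒ implication holds) = true
[3.1.3.1] NOT true = false
[3.1.3] NOT false = true
[3.1] true AND true AND true = true
[3] NOT true = false
[root] false OR true OR false = true
Overall: true → admitted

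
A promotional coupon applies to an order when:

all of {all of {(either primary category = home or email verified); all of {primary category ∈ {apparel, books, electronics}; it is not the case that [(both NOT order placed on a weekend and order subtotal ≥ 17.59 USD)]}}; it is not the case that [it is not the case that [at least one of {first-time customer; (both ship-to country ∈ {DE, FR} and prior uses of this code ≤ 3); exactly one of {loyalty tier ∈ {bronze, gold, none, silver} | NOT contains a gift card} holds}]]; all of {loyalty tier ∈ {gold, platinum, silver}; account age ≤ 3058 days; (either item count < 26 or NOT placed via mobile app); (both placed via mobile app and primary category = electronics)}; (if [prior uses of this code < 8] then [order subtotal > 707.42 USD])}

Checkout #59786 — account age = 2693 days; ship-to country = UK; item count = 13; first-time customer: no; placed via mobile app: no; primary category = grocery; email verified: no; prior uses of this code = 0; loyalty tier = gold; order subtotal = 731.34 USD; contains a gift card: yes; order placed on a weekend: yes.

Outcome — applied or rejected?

Atomic conditions:
  primary category = home: grocery == home is false
  email verified: no → false
  primary category ∈ {apparel, books, electronics}: grocery is not in the set → false
  NOT order placed on a weekend: yes → false
  order subtotal ≥ 17.59 USD: 731.34 ≥ 17.59 is true
  first-time customer: no → false
  ship-to country ∈ {DE, FR}: UK is not in the set → false
  prior uses of this code ≤ 3: 0 ≤ 3 is true
  loyalty tier ∈ {bronze, gold, none, silver}: gold is in the set → true
  NOT contains a gift card: yes → false
  loyalty tier ∈ {gold, platinum, silver}: gold is in the set → true
  account age ≤ 3058 days: 2693 ≤ 3058 is true
  item count < 26: 13 < 26 is true
  NOT placed via mobile app: no → true
  placed via mobile app: no → false
  primary category = electronics: grocery == electronics is false
  prior uses of this code < 8: 0 < 8 is true
  order subtotal > 707.42 USD: 731.34 > 707.42 is true
Combine:
[1.1] false OR false = false
[1.2.2.1] false AND true = false
[1.2.2] NOT false = true
[1.2] false AND true = false
[1] false AND false = false
[2.1.1.2] false AND true = false
[2.1.1.3] exactly-one(true, false) = true
[2.1.1] false OR false OR true = true
[2.1] NOT true = false
[2] NOT false = true
[3.3] true OR true = true
[3.4] false AND false = false
[3] true AND true AND true AND false = false
[4] true → true = true
[root] false AND true AND false AND true = false
Overall: false → rejected

Rejected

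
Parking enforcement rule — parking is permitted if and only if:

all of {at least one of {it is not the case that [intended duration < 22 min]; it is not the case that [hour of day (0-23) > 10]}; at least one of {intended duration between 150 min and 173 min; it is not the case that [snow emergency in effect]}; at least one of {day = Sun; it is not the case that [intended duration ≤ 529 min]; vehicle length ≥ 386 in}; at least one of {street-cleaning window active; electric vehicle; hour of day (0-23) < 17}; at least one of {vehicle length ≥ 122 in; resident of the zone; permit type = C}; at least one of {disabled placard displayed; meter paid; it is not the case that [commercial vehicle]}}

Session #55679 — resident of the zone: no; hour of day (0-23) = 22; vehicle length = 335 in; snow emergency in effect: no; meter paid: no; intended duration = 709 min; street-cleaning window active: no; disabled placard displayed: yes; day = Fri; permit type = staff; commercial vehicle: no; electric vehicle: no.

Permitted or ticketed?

Ticketed

Atomic conditions:
  intended duration < 22 min: 709 < 22 is false
  hour of day (0-23) > 10: 22 > 10 is true
  intended duration between 150 min and 173 min: 709 in [150, 173] is false
  snow emergency in effect: no → false
  day = Sun: Fri == Sun is false
  intended duration ≤ 529 min: 709 ≤ 529 is false
  vehicle length ≥ 386 in: 335 ≥ 386 is false
  street-cleaning window active: no → false
  electric vehicle: no → false
  hour of day (0-23) < 17: 22 < 17 is false
  vehicle length ≥ 122 in: 335 ≥ 122 is true
  resident of the zone: no → false
  permit type = C: staff == C is false
  disabled placard displayed: yes → true
  meter paid: no → false
  commercial vehicle: no → false
Combine:
[1.1] NOT false = true
[1.2] NOT true = false
[1] true OR false = true
[2.2] NOT false = true
[2] false OR true = true
[3.2] NOT false = true
[3] false OR true OR false = true
[4] false OR false OR false = false
[5] true OR false OR false = true
[6.3] NOT false = true
[6] true OR false OR true = true
[root] true AND true AND true AND false AND true AND true = false
Overall: false → ticketed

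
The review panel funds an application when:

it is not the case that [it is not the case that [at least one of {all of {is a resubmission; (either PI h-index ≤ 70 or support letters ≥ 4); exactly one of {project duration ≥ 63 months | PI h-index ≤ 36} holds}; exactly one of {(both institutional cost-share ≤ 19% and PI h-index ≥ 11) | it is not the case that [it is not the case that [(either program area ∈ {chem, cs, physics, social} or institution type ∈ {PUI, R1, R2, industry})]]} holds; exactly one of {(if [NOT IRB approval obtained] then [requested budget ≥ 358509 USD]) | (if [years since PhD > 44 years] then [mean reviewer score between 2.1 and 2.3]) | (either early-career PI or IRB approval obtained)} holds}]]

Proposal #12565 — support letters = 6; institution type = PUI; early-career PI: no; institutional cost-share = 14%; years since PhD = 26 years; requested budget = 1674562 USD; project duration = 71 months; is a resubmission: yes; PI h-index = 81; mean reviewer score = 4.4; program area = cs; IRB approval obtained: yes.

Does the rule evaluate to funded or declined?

Atomic conditions:
  is a resubmission: yes → true
  PI h-index ≤ 70: 81 ≤ 70 is false
  support letters ≥ 4: 6 ≥ 4 is true
  project duration ≥ 63 months: 71 ≥ 63 is true
  PI h-index ≤ 36: 81 ≤ 36 is false
  institutional cost-share ≤ 19%: 14 ≤ 19 is true
  PI h-index ≥ 11: 81 ≥ 11 is true
  program area ∈ {chem, cs, physics, social}: cs is in the set → true
  institution type ∈ {PUI, R1, R2, industry}: PUI is in the set → true
  NOT IRB approval obtained: yes → false
  requested budget ≥ 358509 USD: 1674562 ≥ 358509 is true
  years since PhD > 44 years: 26 > 44 is false
  mean reviewer score between 2.1 and 2.3: 4.4 in [2.1, 2.3] is false
  early-career PI: no → false
  IRB approval obtained: yes → true
Combine:
[1.1.1.2] false OR true = true
[1.1.1.3] exactly-one(true, false) = true
[1.1.1] true AND true AND true = true
[1.1.2.1] true AND true = true
[1.1.2.2.1.1] true OR true = true
[1.1.2.2.1] NOT true = false
[1.1.2.2] NOT false = true
[1.1.2] exactly-one(true, true) = false
[1.1.3.1] false → true (antecedent false ⇒ implication holds) = true
[1.1.3.2] false → false (antecedent false ⇒ implication holds) = true
[1.1.3.3] false OR true = true
[1.1.3] exactly-one(true, true, true) = false
[1.1] true OR false OR false = true
[1] NOT true = false
[root] NOT false = true
Overall: true → funded

Funded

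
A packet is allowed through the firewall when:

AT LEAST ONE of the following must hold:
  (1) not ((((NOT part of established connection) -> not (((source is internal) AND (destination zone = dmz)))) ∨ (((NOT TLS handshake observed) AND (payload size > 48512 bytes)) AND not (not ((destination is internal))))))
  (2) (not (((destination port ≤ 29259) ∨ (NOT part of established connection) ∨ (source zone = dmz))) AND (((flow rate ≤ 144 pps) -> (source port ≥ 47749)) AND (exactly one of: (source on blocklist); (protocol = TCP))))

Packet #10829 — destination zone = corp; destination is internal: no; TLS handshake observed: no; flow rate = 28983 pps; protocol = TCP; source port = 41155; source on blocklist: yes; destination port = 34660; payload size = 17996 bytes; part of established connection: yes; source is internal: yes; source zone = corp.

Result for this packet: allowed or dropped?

Dropped

Atomic conditions:
  NOT part of established connection: yes → false
  source is internal: yes → true
  destination zone = dmz: corp == dmz is false
  NOT TLS handshake observed: no → true
  payload size > 48512 bytes: 17996 > 48512 is false
  destination is internal: no → false
  destination port ≤ 29259: 34660 ≤ 29259 is false
  source zone = dmz: corp == dmz is false
  flow rate ≤ 144 pps: 28983 ≤ 144 is false
  source port ≥ 47749: 41155 ≥ 47749 is false
  source on blocklist: yes → true
  protocol = TCP: TCP == TCP is true
Combine:
[1.1.1.2.1] true AND false = false
[1.1.1.2] NOT false = true
[1.1.1] false → true (antecedent false ⇒ implication holds) = true
[1.1.2.1] true AND false = false
[1.1.2.2.1] NOT false = true
[1.1.2.2] NOT true = false
[1.1.2] false AND false = false
[1.1] true OR false = true
[1] NOT true = false
[2.1.1] false OR false OR false = false
[2.1] NOT false = true
[2.2.1] false → false (antecedent false ⇒ implication holds) = true
[2.2.2] exactly-one(true, true) = false
[2.2] true AND false = false
[2] true AND false = false
[root] false OR false = false
Overall: false → dropped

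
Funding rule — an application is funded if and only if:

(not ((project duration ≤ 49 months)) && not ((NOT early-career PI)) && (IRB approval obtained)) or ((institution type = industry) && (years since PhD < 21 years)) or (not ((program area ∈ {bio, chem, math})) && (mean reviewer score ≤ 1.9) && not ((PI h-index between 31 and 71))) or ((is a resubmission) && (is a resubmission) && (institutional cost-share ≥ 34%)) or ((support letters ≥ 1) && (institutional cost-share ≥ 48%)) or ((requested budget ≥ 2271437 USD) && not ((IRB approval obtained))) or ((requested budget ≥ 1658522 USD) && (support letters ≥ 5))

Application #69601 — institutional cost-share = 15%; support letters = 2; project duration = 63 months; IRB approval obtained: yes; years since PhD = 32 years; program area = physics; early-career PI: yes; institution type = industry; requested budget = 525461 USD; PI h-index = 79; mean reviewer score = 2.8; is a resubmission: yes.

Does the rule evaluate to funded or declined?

Funded

Atomic conditions:
  project duration ≤ 49 months: 63 ≤ 49 is false
  NOT early-career PI: yes → false
  IRB approval obtained: yes → true
  institution type = industry: industry == industry is true
  years since PhD < 21 years: 32 < 21 is false
  program area ∈ {bio, chem, math}: physics is not in the set → false
  mean reviewer score ≤ 1.9: 2.8 ≤ 1.9 is false
  PI h-index between 31 and 71: 79 in [31, 71] is false
  is a resubmission: yes → true
  institutional cost-share ≥ 34%: 15 ≥ 34 is false
  support letters ≥ 1: 2 ≥ 1 is true
  institutional cost-share ≥ 48%: 15 ≥ 48 is false
  requested budget ≥ 2271437 USD: 525461 ≥ 2271437 is false
  requested budget ≥ 1658522 USD: 525461 ≥ 1658522 is false
  support letters ≥ 5: 2 ≥ 5 is false
Combine:
[1.1] NOT false = true
[1.2] NOT false = true
[1] true AND true AND true = true
[2] true AND false = false
[3.1] NOT false = true
[3.3] NOT false = true
[3] true AND false AND true = false
[4] true AND true AND false = false
[5] true AND false = false
[6.2] NOT true = false
[6] false AND false = false
[7] false AND false = false
[root] true OR false OR false OR false OR false OR false OR false = true
Overall: true → funded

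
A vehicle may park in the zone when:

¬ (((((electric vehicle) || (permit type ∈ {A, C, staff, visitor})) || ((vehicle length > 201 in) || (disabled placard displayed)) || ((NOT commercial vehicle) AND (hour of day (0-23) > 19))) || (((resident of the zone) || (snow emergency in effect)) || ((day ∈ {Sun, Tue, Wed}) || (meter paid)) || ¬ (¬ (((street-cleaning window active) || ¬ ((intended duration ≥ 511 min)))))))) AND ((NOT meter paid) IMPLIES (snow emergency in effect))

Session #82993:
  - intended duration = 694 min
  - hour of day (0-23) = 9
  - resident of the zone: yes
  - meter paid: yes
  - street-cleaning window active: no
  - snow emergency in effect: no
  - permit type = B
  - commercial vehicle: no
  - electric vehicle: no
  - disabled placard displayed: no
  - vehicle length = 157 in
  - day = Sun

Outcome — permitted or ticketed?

Atomic conditions:
  electric vehicle: no → false
  permit type ∈ {A, C, staff, visitor}: B is not in the set → false
  vehicle length > 201 in: 157 > 201 is false
  disabled placard displayed: no → false
  NOT commercial vehicle: no → true
  hour of day (0-23) > 19: 9 > 19 is false
  resident of the zone: yes → true
  snow emergency in effect: no → false
  day ∈ {Sun, Tue, Wed}: Sun is in the set → true
  meter paid: yes → true
  street-cleaning window active: no → false
  intended duration ≥ 511 min: 694 ≥ 511 is true
  NOT meter paid: yes → false
Combine:
[1.1.1.1] false OR false = false
[1.1.1.2] false OR false = false
[1.1.1.3] true AND false = false
[1.1.1] false OR false OR false = false
[1.1.2.1] true OR false = true
[1.1.2.2] true OR true = true
[1.1.2.3.1.1.2] NOT true = false
[1.1.2.3.1.1] false OR false = false
[1.1.2.3.1] NOT false = true
[1.1.2.3] NOT true = false
[1.1.2] true OR true OR false = true
[1.1] false OR true = true
[1] NOT true = false
[2] false → false (antecedent false ⇒ implication holds) = true
[root] false AND true = false
Overall: false → ticketed

Ticketed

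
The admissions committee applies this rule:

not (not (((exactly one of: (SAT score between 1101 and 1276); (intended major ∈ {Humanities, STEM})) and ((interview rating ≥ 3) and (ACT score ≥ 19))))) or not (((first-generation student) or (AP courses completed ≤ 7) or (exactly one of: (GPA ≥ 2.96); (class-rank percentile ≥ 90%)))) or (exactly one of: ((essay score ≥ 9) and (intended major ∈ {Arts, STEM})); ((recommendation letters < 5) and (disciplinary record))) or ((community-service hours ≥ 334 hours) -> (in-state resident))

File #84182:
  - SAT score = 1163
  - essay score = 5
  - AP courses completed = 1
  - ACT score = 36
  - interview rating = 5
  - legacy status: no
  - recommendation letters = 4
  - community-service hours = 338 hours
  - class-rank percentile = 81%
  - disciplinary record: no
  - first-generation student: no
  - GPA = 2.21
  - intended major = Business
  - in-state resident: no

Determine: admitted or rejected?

Atomic conditions:
  SAT score between 1101 and 1276: 1163 in [1101, 1276] is true
  intended major ∈ {Humanities, STEM}: Business is not in the set → false
  interview rating ≥ 3: 5 ≥ 3 is true
  ACT score ≥ 19: 36 ≥ 19 is true
  first-generation student: no → false
  AP courses completed ≤ 7: 1 ≤ 7 is true
  GPA ≥ 2.96: 2.21 ≥ 2.96 is false
  class-rank percentile ≥ 90%: 81 ≥ 90 is false
  essay score ≥ 9: 5 ≥ 9 is false
  intended major ∈ {Arts, STEM}: Business is not in the set → false
  recommendation letters < 5: 4 < 5 is true
  disciplinary record: no → false
  community-service hours ≥ 334 hours: 338 ≥ 334 is true
  in-state resident: no → false
Combine:
[1.1.1.1] exactly-one(true, false) = true
[1.1.1.2] true AND true = true
[1.1.1] true AND true = true
[1.1] NOT true = false
[1] NOT false = true
[2.1.3] exactly-one(false, false) = false
[2.1] false OR true OR false = true
[2] NOT true = false
[3.1] false AND false = false
[3.2] true AND false = false
[3] exactly-one(false, false) = false
[4] true → false = false
[root] true OR false OR false OR false = true
Overall: true → admitted

Admitted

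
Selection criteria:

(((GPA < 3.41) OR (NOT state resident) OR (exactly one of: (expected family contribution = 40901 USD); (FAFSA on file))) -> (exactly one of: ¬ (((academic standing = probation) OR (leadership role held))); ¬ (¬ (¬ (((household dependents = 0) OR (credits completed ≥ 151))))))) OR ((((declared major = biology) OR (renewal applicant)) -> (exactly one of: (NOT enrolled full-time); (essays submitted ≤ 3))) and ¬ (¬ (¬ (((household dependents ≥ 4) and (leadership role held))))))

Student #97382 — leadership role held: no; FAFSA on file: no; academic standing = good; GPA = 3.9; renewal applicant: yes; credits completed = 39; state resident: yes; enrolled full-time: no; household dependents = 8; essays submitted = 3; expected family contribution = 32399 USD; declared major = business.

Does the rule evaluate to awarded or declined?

Awarded

Atomic conditions:
  GPA < 3.41: 3.9 < 3.41 is false
  NOT state resident: yes → false
  expected family contribution = 40901 USD: 32399 == 40901 is false
  FAFSA on file: no → false
  academic standing = probation: good == probation is false
  leadership role held: no → false
  household dependents = 0: 8 == 0 is false
  credits completed ≥ 151: 39 ≥ 151 is false
  declared major = biology: business == biology is false
  renewal applicant: yes → true
  NOT enrolled full-time: no → true
  essays submitted ≤ 3: 3 ≤ 3 is true
  household dependents ≥ 4: 8 ≥ 4 is true
Combine:
[1.1.3] exactly-one(false, false) = false
[1.1] false OR false OR false = false
[1.2.1.1] false OR false = false
[1.2.1] NOT false = true
[1.2.2.1.1.1] false OR false = false
[1.2.2.1.1] NOT false = true
[1.2.2.1] NOT true = false
[1.2.2] NOT false = true
[1.2] exactly-one(true, true) = false
[1] false → false (antecedent false ⇒ implication holds) = true
[2.1.1] false OR true = true
[2.1.2] exactly-one(true, true) = false
[2.1] true → false = false
[2.2.1.1.1] true AND false = false
[2.2.1.1] NOT false = true
[2.2.1] NOT true = false
[2.2] NOT false = true
[2] false AND true = false
[root] true OR false = true
Overall: true → awarded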